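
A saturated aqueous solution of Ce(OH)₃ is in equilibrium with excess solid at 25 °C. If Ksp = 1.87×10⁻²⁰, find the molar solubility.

Ce(OH)₃(s) ⇌ Ce³⁺(aq) + 3 OH⁻(aq)
For each mole of Ce(OH)₃ that dissolves per liter, [Ce³⁺] = s and [OH⁻] = 3s; let s denote this solubility.
Ksp = [Ce³⁺][OH⁻]^3 = s · (3s)^3 = 27s^4
27s^4 = 1.87×10⁻²⁰  ⇒  s^4 = 6.93×10⁻²²
s = 5.13×10⁻⁶ mol/L

5.13×10⁻⁶ M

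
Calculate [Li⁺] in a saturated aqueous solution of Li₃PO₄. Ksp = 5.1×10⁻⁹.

Li₃PO₄(s) ⇌ 3 Li⁺(aq) + PO₄³⁻(aq)
For each mole of Li₃PO₄ that dissolves per liter, [Li⁺] = 3s and [PO₄³⁻] = s; let s denote this solubility.
Ksp = [Li⁺]^3[PO₄³⁻] = (3s)^3 · s = 27s^4 = 5.1×10⁻⁹
s = 3.7×10⁻³ mol L⁻¹
[Li⁺] = 3s = 1.1×10⁻² mol L⁻¹

1.1×10⁻² M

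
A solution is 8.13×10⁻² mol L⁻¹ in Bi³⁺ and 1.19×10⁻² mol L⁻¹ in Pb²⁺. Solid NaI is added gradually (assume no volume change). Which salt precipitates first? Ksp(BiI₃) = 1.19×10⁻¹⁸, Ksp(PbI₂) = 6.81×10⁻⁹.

Precipitation of each salt begins when its ion product equals Ksp.
For BiI₃: [I⁻] = (Ksp/[Bi³⁺])^(1/3) = 2.45×10⁻⁶ mol L⁻¹
For PbI₂: [I⁻] = (Ksp/[Pb²⁺])^(1/2) = 7.56×10⁻⁴ mol L⁻¹
BiI₃ requires the lower [I⁻], so it precipitates first.

BiI₃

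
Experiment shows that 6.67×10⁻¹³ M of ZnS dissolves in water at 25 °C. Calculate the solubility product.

Ksp = 4.45×10⁻²⁵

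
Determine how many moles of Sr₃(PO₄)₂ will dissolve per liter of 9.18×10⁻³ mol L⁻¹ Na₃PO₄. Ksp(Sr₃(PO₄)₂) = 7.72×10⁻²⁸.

6.97×10⁻⁹ M

Sr₃(PO₄)₂(s) ⇌ 3 Sr²⁺(aq) + 2 PO₄³⁻(aq)
PO₄³⁻ is already present at 9.18×10⁻³ mol L⁻¹. If s mol/L of Sr₃(PO₄)₂ dissolves, [Sr²⁺] = 3s while [PO₄³⁻] ≈ 9.18×10⁻³ mol L⁻¹.
Ksp = [Sr²⁺]^3[PO₄³⁻]^2 = (3s)^3(9.18×10⁻³)^2
(3s)^3 = 7.72×10⁻²⁸ / (9.18×10⁻³)^2 = 9.16×10⁻²⁴
s = 6.97×10⁻⁹ mol L⁻¹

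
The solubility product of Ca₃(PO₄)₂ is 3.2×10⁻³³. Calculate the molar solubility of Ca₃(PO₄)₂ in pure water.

1.2×10⁻⁷ M

Ca₃(PO₄)₂(s) ⇌ 3 Ca²⁺(aq) + 2 PO₄³⁻(aq)
Call the molar solubility s, so that [Ca²⁺] = 3s and [PO₄³⁻] = 2s.
Ksp = [Ca²⁺]^3[PO₄³⁻]^2 = (3s)^3 · (2s)^2 = 108s^5
108s^5 = 3.2×10⁻³³  ⇒  s^5 = 3.0×10⁻³⁵
Taking the 5th root, s = 1.2×10⁻⁷ M.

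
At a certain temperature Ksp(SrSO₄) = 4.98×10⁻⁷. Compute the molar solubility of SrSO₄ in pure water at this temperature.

7.06×10⁻⁴ M

SrSO₄(s) ⇌ Sr²⁺(aq) + SO₄²⁻(aq)
If s mol/L of SrSO₄ dissolves, [Sr²⁺] = s and [SO₄²⁻] = s.
Ksp = [Sr²⁺][SO₄²⁻] = s · s = s^2
s^2 = 4.98×10⁻⁷
s = (4.98×10⁻⁷)^(1/2) = 7.06×10⁻⁴ mol L⁻¹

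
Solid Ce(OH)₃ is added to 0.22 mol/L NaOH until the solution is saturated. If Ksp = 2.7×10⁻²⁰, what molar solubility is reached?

Ce(OH)₃(s) ⇌ Ce³⁺(aq) + 3 OH⁻(aq)
With OH⁻ already at 0.22 mol/L and s small, take [OH⁻] ≈ 0.22 mol/L and [Ce³⁺] = s.
Ksp = [Ce³⁺][OH⁻]^3 = s(0.22)^3
s = 2.7×10⁻²⁰ / (0.22)^3 = 2.5×10⁻¹⁸
s = 2.5×10⁻¹⁸ mol/L

2.5×10⁻¹⁸ M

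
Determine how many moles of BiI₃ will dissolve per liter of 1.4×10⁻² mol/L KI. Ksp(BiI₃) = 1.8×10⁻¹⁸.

BiI₃(s) ⇌ Bi³⁺(aq) + 3 I⁻(aq)
I⁻ is already present at 1.4×10⁻² mol/L. If s mol/L of BiI₃ dissolves, [Bi³⁺] = s while [I⁻] ≈ 1.4×10⁻² mol/L.
Ksp = [Bi³⁺][I⁻]^3 = s(1.4×10⁻²)^3
s = 1.8×10⁻¹⁸ / (1.4×10⁻²)^3 = 6.6×10⁻¹³
s = 6.6×10⁻¹³ mol/L

6.6×10⁻¹³ M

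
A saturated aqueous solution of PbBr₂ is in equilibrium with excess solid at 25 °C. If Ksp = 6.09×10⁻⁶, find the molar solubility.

1.15×10⁻² M

PbBr₂(s) ⇌ Pb²⁺(aq) + 2 Br⁻(aq)
Let s be the molar solubility. Then [Pb²⁺] = s and [Br⁻] = 2s.
Ksp = [Pb²⁺][Br⁻]^2 = s · (2s)^2 = 4s^3
4s^3 = 6.09×10⁻⁶  ⇒  s^3 = 1.52×10⁻⁶
s = (1.52×10⁻⁶)^(1/3) = 1.15×10⁻² mol/L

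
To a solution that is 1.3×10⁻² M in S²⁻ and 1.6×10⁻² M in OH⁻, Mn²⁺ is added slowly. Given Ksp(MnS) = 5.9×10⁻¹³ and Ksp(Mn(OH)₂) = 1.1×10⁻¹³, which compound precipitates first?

MnS

The threshold for precipitation is Q = Ksp.
For MnS: [Mn²⁺] = (Ksp/[S²⁻]) = 4.5×10⁻¹¹ M
For Mn(OH)₂: [Mn²⁺] = (Ksp/[OH⁻]^2) = 4.3×10⁻¹⁰ M
The smaller threshold [Mn²⁺] is reached first, so MnS precipitates first.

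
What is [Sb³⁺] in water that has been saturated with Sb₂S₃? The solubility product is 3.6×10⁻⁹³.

2.5×10⁻¹⁹ M

Sb₂S₃(s) ⇌ 2 Sb³⁺(aq) + 3 S²⁻(aq)
With molar solubility s: [Sb³⁺] = 2s, [S²⁻] = 3s.
Ksp = [Sb³⁺]^2[S²⁻]^3 = (2s)^2 · (3s)^3 = 108s^5 = 3.6×10⁻⁹³
s = 1.3×10⁻¹⁹ M
[Sb³⁺] = 2s = 2.5×10⁻¹⁹ M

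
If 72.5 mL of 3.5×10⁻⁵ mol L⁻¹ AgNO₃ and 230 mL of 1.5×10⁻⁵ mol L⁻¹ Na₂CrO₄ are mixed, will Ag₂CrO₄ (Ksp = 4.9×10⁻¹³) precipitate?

The combined volume is 302.5 mL.
[Ag⁺] = (3.5×10⁻⁵)(72.5)/302.5 = 8.4×10⁻⁶ mol L⁻¹
[CrO₄²⁻] = (1.5×10⁻⁵)(230)/302.5 = 1.1×10⁻⁵ mol L⁻¹
Q = [Ag⁺]^2[CrO₄²⁻] = 8.0×10⁻¹⁶
Q < Ksp (8.0×10⁻¹⁶ vs 4.9×10⁻¹³); the solution remains unsaturated and no precipitate forms.

No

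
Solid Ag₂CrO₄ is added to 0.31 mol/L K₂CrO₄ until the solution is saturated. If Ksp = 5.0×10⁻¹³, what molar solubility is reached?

Ag₂CrO₄(s) ⇌ 2 Ag⁺(aq) + CrO₄²⁻(aq)
Let s be the solubility of Ag₂CrO₄ here. The common ion gives [CrO₄²⁻] ≈ 0.31 mol/L, and [Ag⁺] = 2s.
Ksp = [Ag⁺]^2[CrO₄²⁻] = (2s)^2(0.31)
(2s)^2 = 5.0×10⁻¹³ / (0.31) = 1.6×10⁻¹²
s = 6.4×10⁻⁷ mol/L

6.4×10⁻⁷ M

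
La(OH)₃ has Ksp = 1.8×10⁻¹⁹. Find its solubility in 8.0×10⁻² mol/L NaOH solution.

3.5×10⁻¹⁶ M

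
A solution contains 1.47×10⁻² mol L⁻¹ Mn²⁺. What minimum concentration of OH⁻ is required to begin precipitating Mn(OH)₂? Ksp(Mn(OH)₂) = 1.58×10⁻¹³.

3.28×10⁻⁶ M

A salt starts to precipitate once the ion product Q reaches its Ksp.
Mn(OH)₂(s) ⇌ Mn²⁺(aq) + 2 OH⁻(aq)
Ksp = [Mn²⁺][OH⁻]^2 = [OH⁻]^2(1.47×10⁻²)
[OH⁻]^2 = 1.58×10⁻¹³ / (1.47×10⁻²) = 1.07×10⁻¹¹
[OH⁻] = 3.28×10⁻⁶ mol L⁻¹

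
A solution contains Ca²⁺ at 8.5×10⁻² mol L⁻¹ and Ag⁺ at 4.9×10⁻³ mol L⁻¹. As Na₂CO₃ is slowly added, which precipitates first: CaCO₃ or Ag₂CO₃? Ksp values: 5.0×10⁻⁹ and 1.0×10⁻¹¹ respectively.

CaCO₃

A salt starts to precipitate once the ion product Q reaches its Ksp.
For CaCO₃: [CO₃²⁻] = (Ksp/[Ca²⁺]) = 5.9×10⁻⁸ mol L⁻¹
For Ag₂CO₃: [CO₃²⁻] = (Ksp/[Ag⁺]^2) = 4.2×10⁻⁷ mol L⁻¹
The smaller threshold [CO₃²⁻] is reached first, so CaCO₃ precipitates first.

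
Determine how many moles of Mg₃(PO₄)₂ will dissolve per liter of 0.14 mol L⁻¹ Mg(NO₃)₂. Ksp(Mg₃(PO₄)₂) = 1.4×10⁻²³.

Mg₃(PO₄)₂(s) ⇌ 3 Mg²⁺(aq) + 2 PO₄³⁻(aq)
The solution already contains Mg²⁺ at 0.14 mol L⁻¹. Let s be the molar solubility of Mg₃(PO₄)₂.
[Mg²⁺] ≈ 0.14 mol L⁻¹ (common ion dominates); [PO₄³⁻] = 2s.
Ksp = [Mg²⁺]^3[PO₄³⁻]^2 = (0.14)^3(2s)^2
(2s)^2 = 1.4×10⁻²³ / (0.14)^3 = 5.1×10⁻²¹
s = 3.6×10⁻¹¹ mol L⁻¹

3.6×10⁻¹¹ M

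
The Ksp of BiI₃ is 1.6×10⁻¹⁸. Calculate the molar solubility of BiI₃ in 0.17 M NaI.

BiI₃(s) ⇌ Bi³⁺(aq) + 3 I⁻(aq)
Let s be the solubility of BiI₃ here. The common ion gives [I⁻] ≈ 0.17 M, and [Bi³⁺] = s.
Ksp = [Bi³⁺][I⁻]^3 = s(0.17)^3
s = 1.6×10⁻¹⁸ / (0.17)^3 = 3.3×10⁻¹⁶
s = 3.3×10⁻¹⁶ M

3.3×10⁻¹⁶ M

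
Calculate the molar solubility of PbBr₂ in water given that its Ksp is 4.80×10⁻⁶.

PbBr₂(s) ⇌ Pb²⁺(aq) + 2 Br⁻(aq)
Call the molar solubility s, so that [Pb²⁺] = s and [Br⁻] = 2s.
Ksp = [Pb²⁺][Br⁻]^2 = s · (2s)^2 = 4s^3
4s^3 = 4.80×10⁻⁶  ⇒  s^3 = 1.20×10⁻⁶
Taking the 3rd root, s = 1.06×10⁻² mol/L.

1.06×10⁻² M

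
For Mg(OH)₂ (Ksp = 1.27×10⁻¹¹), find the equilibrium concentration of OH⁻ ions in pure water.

Mg(OH)₂(s) ⇌ Mg²⁺(aq) + 2 OH⁻(aq)
If s mol/L of Mg(OH)₂ dissolves, [Mg²⁺] = s and [OH⁻] = 2s.
Ksp = [Mg²⁺][OH⁻]^2 = s · (2s)^2 = 4s^3 = 1.27×10⁻¹¹
s = 1.47×10⁻⁴ mol L⁻¹
[OH⁻] = 2s = 2.94×10⁻⁴ mol L⁻¹

2.94×10⁻⁴ M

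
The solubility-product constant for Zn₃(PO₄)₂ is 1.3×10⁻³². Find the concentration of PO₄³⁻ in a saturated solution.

Zn₃(PO₄)₂(s) ⇌ 3 Zn²⁺(aq) + 2 PO₄³⁻(aq)
If s mol/L of Zn₃(PO₄)₂ dissolves, [Zn²⁺] = 3s and [PO₄³⁻] = 2s.
Ksp = [Zn²⁺]^3[PO₄³⁻]^2 = (3s)^3 · (2s)^2 = 108s^5 = 1.3×10⁻³²
s = 1.6×10⁻⁷ mol/L
[PO₄³⁻] = 2s = 3.3×10⁻⁷ mol/L

3.3×10⁻⁷ M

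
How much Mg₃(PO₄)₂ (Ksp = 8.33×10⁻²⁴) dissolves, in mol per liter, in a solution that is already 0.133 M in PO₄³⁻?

Mg₃(PO₄)₂(s) ⇌ 3 Mg²⁺(aq) + 2 PO₄³⁻(aq)
With PO₄³⁻ already at 0.133 M and s small, take [PO₄³⁻] ≈ 0.133 M and [Mg²⁺] = 3s.
Ksp = [Mg²⁺]^3[PO₄³⁻]^2 = (3s)^3(0.133)^2
(3s)^3 = 8.33×10⁻²⁴ / (0.133)^2 = 4.71×10⁻²²
s = 2.59×10⁻⁸ M

2.59×10⁻⁸ M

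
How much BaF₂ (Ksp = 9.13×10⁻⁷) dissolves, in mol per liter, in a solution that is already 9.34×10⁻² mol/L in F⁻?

1.05×10⁻⁴ M

BaF₂(s) ⇌ Ba²⁺(aq) + 2 F⁻(aq)
Let s be the solubility of BaF₂ here. The common ion gives [F⁻] ≈ 9.34×10⁻² mol/L, and [Ba²⁺] = s.
Ksp = [Ba²⁺][F⁻]^2 = s(9.34×10⁻²)^2
s = 9.13×10⁻⁷ / (9.34×10⁻²)^2 = 1.05×10⁻⁴
s = 1.05×10⁻⁴ mol/L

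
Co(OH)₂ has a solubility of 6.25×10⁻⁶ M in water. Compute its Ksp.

Ksp = 9.77×10⁻¹⁶

Co(OH)₂(s) ⇌ Co²⁺(aq) + 2 OH⁻(aq)
With molar solubility s: [Co²⁺] = s, [OH⁻] = 2s.
Ksp = [Co²⁺][OH⁻]^2 = s · (2s)^2 = 4s^3
Ksp = 4 × (6.25×10⁻⁶)^3 = 9.77×10⁻¹⁶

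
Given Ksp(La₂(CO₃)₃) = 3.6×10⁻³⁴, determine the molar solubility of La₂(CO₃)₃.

8.0×10⁻⁸ M

La₂(CO₃)₃(s) ⇌ 2 La³⁺(aq) + 3 CO₃²⁻(aq)
Let s be the molar solubility. Then [La³⁺] = 2s and [CO₃²⁻] = 3s.
Ksp = [La³⁺]^2[CO₃²⁻]^3 = (2s)^2 · (3s)^3 = 108s^5
108s^5 = 3.6×10⁻³⁴  ⇒  s^5 = 3.3×10⁻³⁶
s = (3.3×10⁻³⁶)^(1/5) = 8.0×10⁻⁸ mol/L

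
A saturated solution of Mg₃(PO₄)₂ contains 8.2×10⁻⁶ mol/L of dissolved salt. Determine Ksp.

Ksp = 4.0×10⁻²⁴

Mg₃(PO₄)₂(s) ⇌ 3 Mg²⁺(aq) + 2 PO₄³⁻(aq)
Let s be the molar solubility. Then [Mg²⁺] = 3s and [PO₄³⁻] = 2s.
Ksp = [Mg²⁺]^3[PO₄³⁻]^2 = (3s)^3 · (2s)^2 = 108s^5
Ksp = 108 × (8.2×10⁻⁶)^5 = 4.0×10⁻²⁴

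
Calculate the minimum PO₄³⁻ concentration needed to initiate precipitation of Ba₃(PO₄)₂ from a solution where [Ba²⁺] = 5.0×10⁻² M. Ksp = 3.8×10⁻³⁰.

Precipitation of each salt begins when its ion product equals Ksp.
Ba₃(PO₄)₂(s) ⇌ 3 Ba²⁺(aq) + 2 PO₄³⁻(aq)
Ksp = [Ba²⁺]^3[PO₄³⁻]^2 = [PO₄³⁻]^2(5.0×10⁻²)^3
[PO₄³⁻]^2 = 3.8×10⁻³⁰ / (5.0×10⁻²)^3 = 3.0×10⁻²⁶
[PO₄³⁻] = 1.7×10⁻¹³ M

1.7×10⁻¹³ M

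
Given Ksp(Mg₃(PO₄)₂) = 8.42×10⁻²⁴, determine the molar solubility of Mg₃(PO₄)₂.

9.51×10⁻⁶ M

Mg₃(PO₄)₂(s) ⇌ 3 Mg²⁺(aq) + 2 PO₄³⁻(aq)
With molar solubility s: [Mg²⁺] = 3s, [PO₄³⁻] = 2s.
Ksp = [Mg²⁺]^3[PO₄³⁻]^2 = (3s)^3 · (2s)^2 = 108s^5
108s^5 = 8.42×10⁻²⁴  ⇒  s^5 = 7.80×10⁻²⁶
s = (7.80×10⁻²⁶)^(1/5) = 9.51×10⁻⁶ mol/L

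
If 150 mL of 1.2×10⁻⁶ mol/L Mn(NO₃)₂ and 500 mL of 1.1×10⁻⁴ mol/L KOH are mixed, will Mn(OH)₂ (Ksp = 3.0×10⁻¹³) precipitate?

Total volume after mixing = 150 + 500 = 650 mL.
[Mn²⁺] = (1.2×10⁻⁶)(150)/650 = 2.8×10⁻⁷ mol/L
[OH⁻] = (1.1×10⁻⁴)(500)/650 = 8.5×10⁻⁵ mol/L
Q = [Mn²⁺][OH⁻]^2 = 2.0×10⁻¹⁵
Q < Ksp (2.0×10⁻¹⁵ vs 3.0×10⁻¹³); the solution remains unsaturated and no precipitate forms.

No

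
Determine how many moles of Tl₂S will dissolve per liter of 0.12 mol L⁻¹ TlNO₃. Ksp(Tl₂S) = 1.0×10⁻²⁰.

Tl₂S(s) ⇌ 2 Tl⁺(aq) + S²⁻(aq)
Tl⁺ is already present at 0.12 mol L⁻¹. If s mol/L of Tl₂S dissolves, [S²⁻] = s while [Tl⁺] ≈ 0.12 mol L⁻¹.
Ksp = [Tl⁺]^2[S²⁻] = (0.12)^2s
s = 1.0×10⁻²⁰ / (0.12)^2 = 6.9×10⁻¹⁹
s = 6.9×10⁻¹⁹ mol L⁻¹

6.9×10⁻¹⁹ M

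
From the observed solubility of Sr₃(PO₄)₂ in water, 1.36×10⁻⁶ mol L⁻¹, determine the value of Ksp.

Ksp = 5.02×10⁻²⁸

Sr₃(PO₄)₂(s) ⇌ 3 Sr²⁺(aq) + 2 PO₄³⁻(aq)
With molar solubility s: [Sr²⁺] = 3s, [PO₄³⁻] = 2s.
Ksp = [Sr²⁺]^3[PO₄³⁻]^2 = (3s)^3 · (2s)^2 = 108s^5
Ksp = 108 × (1.36×10⁻⁶)^5 = 5.02×10⁻²⁸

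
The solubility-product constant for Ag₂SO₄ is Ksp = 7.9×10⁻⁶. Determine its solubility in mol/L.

1.3×10⁻² M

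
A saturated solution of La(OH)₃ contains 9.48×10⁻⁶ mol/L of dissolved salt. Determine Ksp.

Ksp = 2.18×10⁻¹⁹

La(OH)₃(s) ⇌ La³⁺(aq) + 3 OH⁻(aq)
Let s be the molar solubility. Then [La³⁺] = s and [OH⁻] = 3s.
Ksp = [La³⁺][OH⁻]^3 = s · (3s)^3 = 27s^4
Ksp = 27 × (9.48×10⁻⁶)^4 = 2.18×10⁻¹⁹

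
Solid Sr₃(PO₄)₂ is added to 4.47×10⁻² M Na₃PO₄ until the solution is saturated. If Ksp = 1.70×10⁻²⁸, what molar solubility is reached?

1.47×10⁻⁹ M

Sr₃(PO₄)₂(s) ⇌ 3 Sr²⁺(aq) + 2 PO₄³⁻(aq)
Let s be the solubility of Sr₃(PO₄)₂ here. The common ion gives [PO₄³⁻] ≈ 4.47×10⁻² M, and [Sr²⁺] = 3s.
Ksp = [Sr²⁺]^3[PO₄³⁻]^2 = (3s)^3(4.47×10⁻²)^2
(3s)^3 = 1.70×10⁻²⁸ / (4.47×10⁻²)^2 = 8.51×10⁻²⁶
s = 1.47×10⁻⁹ M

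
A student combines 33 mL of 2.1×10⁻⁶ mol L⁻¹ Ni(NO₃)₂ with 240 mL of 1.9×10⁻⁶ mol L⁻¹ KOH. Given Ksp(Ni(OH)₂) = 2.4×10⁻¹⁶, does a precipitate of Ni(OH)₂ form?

Total volume after mixing = 33 + 240 = 273 mL.
[Ni²⁺] = (2.1×10⁻⁶)(33)/273 = 2.5×10⁻⁷ mol L⁻¹
[OH⁻] = (1.9×10⁻⁶)(240)/273 = 1.7×10⁻⁶ mol L⁻¹
Q = [Ni²⁺][OH⁻]^2 = 7.1×10⁻¹⁹
Q = 7.1×10⁻¹⁹ < Ksp = 2.4×10⁻¹⁶, so the solution is unsaturated and no precipitate forms.

No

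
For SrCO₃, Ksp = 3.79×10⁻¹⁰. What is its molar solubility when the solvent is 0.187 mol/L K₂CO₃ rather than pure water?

2.03×10⁻⁹ M

SrCO₃(s) ⇌ Sr²⁺(aq) + CO₃²⁻(aq)
Let s be the solubility of SrCO₃ here. The common ion gives [CO₃²⁻] ≈ 0.187 mol/L, and [Sr²⁺] = s.
Ksp = [Sr²⁺][CO₃²⁻] = s(0.187)
s = 3.79×10⁻¹⁰ / (0.187) = 2.03×10⁻⁹
s = 2.03×10⁻⁹ mol/L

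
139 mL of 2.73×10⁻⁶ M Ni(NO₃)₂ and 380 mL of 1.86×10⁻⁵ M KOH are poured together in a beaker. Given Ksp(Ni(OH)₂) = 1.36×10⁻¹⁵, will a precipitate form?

No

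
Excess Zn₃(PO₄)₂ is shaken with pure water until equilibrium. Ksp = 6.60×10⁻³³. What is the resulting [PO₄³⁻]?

2.87×10⁻⁷ M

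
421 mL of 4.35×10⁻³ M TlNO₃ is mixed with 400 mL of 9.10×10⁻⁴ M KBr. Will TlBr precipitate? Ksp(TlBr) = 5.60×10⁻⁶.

Total volume after mixing = 421 + 400 = 821 mL.
[Tl⁺] = (4.35×10⁻³)(421)/821 = 2.23×10⁻³ M
[Br⁻] = (9.10×10⁻⁴)(400)/821 = 4.43×10⁻⁴ M
Q = [Tl⁺][Br⁻] = 9.89×10⁻⁷
Q < Ksp (9.89×10⁻⁷ vs 5.60×10⁻⁶); the solution remains unsaturated and no precipitate forms.

No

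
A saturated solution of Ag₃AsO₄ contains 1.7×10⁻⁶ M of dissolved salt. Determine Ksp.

Ksp = 2.3×10⁻²²

Ag₃AsO₄(s) ⇌ 3 Ag⁺(aq) + AsO₄³⁻(aq)
If s mol/L of Ag₃AsO₄ dissolves, [Ag⁺] = 3s and [AsO₄³⁻] = s.
Ksp = [Ag⁺]^3[AsO₄³⁻] = (3s)^3 · s = 27s^4
Ksp = 27 × (1.7×10⁻⁶)^4 = 2.3×10⁻²²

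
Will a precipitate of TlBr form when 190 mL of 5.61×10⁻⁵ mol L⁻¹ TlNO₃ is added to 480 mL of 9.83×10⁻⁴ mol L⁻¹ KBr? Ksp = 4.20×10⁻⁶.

No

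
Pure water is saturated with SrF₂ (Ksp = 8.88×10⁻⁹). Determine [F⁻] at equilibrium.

SrF₂(s) ⇌ Sr²⁺(aq) + 2 F⁻(aq)
If s mol/L of SrF₂ dissolves, [Sr²⁺] = s and [F⁻] = 2s.
Ksp = [Sr²⁺][F⁻]^2 = s · (2s)^2 = 4s^3 = 8.88×10⁻⁹
s = 1.30×10⁻³ M
[F⁻] = 2s = 2.61×10⁻³ M

2.61×10⁻³ M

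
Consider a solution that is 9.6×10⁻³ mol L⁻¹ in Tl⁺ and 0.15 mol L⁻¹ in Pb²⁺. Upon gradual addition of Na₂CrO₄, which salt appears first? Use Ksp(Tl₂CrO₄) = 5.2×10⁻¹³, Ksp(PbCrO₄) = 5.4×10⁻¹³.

A salt starts to precipitate once the ion product Q reaches its Ksp.
For Tl₂CrO₄: [CrO₄²⁻] = (Ksp/[Tl⁺]^2) = 5.6×10⁻⁹ mol L⁻¹
For PbCrO₄: [CrO₄²⁻] = (Ksp/[Pb²⁺]) = 3.6×10⁻¹² mol L⁻¹
The smaller threshold [CrO₄²⁻] is reached first, so PbCrO₄ precipitates first.

PbCrO₄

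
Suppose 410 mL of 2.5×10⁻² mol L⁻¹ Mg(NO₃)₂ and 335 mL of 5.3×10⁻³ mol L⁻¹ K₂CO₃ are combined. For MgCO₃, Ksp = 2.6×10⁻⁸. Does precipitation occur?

Yes

The combined volume is 745 mL.
[Mg²⁺] = (2.5×10⁻²)(410)/745 = 1.4×10⁻² mol L⁻¹
[CO₃²⁻] = (5.3×10⁻³)(335)/745 = 2.4×10⁻³ mol L⁻¹
Q = [Mg²⁺][CO₃²⁻] = 3.3×10⁻⁵
Since Q (3.3×10⁻⁵) exceeds Ksp (2.6×10⁻⁸), MgCO₃ will precipitate.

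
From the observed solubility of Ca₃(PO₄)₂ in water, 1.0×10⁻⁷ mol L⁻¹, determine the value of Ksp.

Ksp = 1.1×10⁻³³

Ca₃(PO₄)₂(s) ⇌ 3 Ca²⁺(aq) + 2 PO₄³⁻(aq)
Call the molar solubility s, so that [Ca²⁺] = 3s and [PO₄³⁻] = 2s.
Ksp = [Ca²⁺]^3[PO₄³⁻]^2 = (3s)^3 · (2s)^2 = 108s^5
Ksp = 108 × (1.0×10⁻⁷)^5 = 1.1×10⁻³³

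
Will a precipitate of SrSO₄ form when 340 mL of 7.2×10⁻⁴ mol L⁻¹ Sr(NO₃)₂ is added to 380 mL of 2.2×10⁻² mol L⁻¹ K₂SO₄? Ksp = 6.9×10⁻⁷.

Yes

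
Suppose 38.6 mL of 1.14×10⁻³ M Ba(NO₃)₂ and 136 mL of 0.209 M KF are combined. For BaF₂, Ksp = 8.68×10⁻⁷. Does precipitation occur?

Yes

Total volume after mixing = 38.6 + 136 = 174.6 mL.
[Ba²⁺] = (1.14×10⁻³)(38.6)/174.6 = 2.52×10⁻⁴ M
[F⁻] = (0.209)(136)/174.6 = 0.163 M
Q = [Ba²⁺][F⁻]^2 = 6.68×10⁻⁶
Q = 6.68×10⁻⁶ > Ksp = 8.68×10⁻⁷, so the solution is supersaturated and BaF₂ precipitates.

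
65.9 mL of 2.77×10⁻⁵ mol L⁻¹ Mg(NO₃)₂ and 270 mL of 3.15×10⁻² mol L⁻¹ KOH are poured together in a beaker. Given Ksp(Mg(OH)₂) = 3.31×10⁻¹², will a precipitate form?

After mixing, V = 65.9 mL + 270 mL = 335.9 mL.
[Mg²⁺] = (2.77×10⁻⁵)(65.9)/335.9 = 5.43×10⁻⁶ mol L⁻¹
[OH⁻] = (3.15×10⁻²)(270)/335.9 = 2.53×10⁻² mol L⁻¹
Q = [Mg²⁺][OH⁻]^2 = 3.48×10⁻⁹
Since Q (3.48×10⁻⁹) exceeds Ksp (3.31×10⁻¹²), Mg(OH)₂ will precipitate.

Yes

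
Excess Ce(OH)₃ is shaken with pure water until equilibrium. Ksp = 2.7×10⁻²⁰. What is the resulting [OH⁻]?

1.7×10⁻⁵ M

Ce(OH)₃(s) ⇌ Ce³⁺(aq) + 3 OH⁻(aq)
Let s be the molar solubility. Then [Ce³⁺] = s and [OH⁻] = 3s.
Ksp = [Ce³⁺][OH⁻]^3 = s · (3s)^3 = 27s^4 = 2.7×10⁻²⁰
s = 5.6×10⁻⁶ mol L⁻¹
[OH⁻] = 3s = 1.7×10⁻⁵ mol L⁻¹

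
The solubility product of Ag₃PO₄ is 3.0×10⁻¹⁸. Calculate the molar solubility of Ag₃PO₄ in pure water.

1.8×10⁻⁵ M

Ag₃PO₄(s) ⇌ 3 Ag⁺(aq) + PO₄³⁻(aq)
With molar solubility s: [Ag⁺] = 3s, [PO₄³⁻] = s.
Ksp = [Ag⁺]^3[PO₄³⁻] = (3s)^3 · s = 27s^4
27s^4 = 3.0×10⁻¹⁸  ⇒  s^4 = 1.1×10⁻¹⁹
s = (1.1×10⁻¹⁹)^(1/4) = 1.8×10⁻⁵ mol L⁻¹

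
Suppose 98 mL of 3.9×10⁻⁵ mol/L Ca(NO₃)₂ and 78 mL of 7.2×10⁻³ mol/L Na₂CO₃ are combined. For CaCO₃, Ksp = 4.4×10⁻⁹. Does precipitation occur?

Yes

After mixing, V = 98 mL + 78 mL = 176 mL.
[Ca²⁺] = (3.9×10⁻⁵)(98)/176 = 2.2×10⁻⁵ mol/L
[CO₃²⁻] = (7.2×10⁻³)(78)/176 = 3.2×10⁻³ mol/L
Q = [Ca²⁺][CO₃²⁻] = 6.9×10⁻⁸
Because Q > Ksp (6.9×10⁻⁸ vs 4.4×10⁻⁹), a precipitate of CaCO₃ forms.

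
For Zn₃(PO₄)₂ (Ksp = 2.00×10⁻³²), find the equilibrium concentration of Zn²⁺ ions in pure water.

Zn₃(PO₄)₂(s) ⇌ 3 Zn²⁺(aq) + 2 PO₄³⁻(aq)
If s mol/L of Zn₃(PO₄)₂ dissolves, [Zn²⁺] = 3s and [PO₄³⁻] = 2s.
Ksp = [Zn²⁺]^3[PO₄³⁻]^2 = (3s)^3 · (2s)^2 = 108s^5 = 2.00×10⁻³²
s = 1.79×10⁻⁷ mol/L
[Zn²⁺] = 3s = 5.38×10⁻⁷ mol/L

5.38×10⁻⁷ M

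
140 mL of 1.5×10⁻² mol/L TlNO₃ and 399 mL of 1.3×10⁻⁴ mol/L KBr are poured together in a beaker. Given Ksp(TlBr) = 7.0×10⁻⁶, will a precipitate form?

After mixing, V = 140 mL + 399 mL = 539 mL.
[Tl⁺] = (1.5×10⁻²)(140)/539 = 3.9×10⁻³ mol/L
[Br⁻] = (1.3×10⁻⁴)(399)/539 = 9.6×10⁻⁵ mol/L
Q = [Tl⁺][Br⁻] = 3.7×10⁻⁷
Q = 3.7×10⁻⁷ < Ksp = 7.0×10⁻⁶, so the solution is unsaturated and no precipitate forms.

No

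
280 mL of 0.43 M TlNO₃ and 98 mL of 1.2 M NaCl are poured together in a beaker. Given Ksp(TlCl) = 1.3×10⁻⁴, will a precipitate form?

Total volume after mixing = 280 + 98 = 378 mL.
[Tl⁺] = (0.43)(280)/378 = 0.32 M
[Cl⁻] = (1.2)(98)/378 = 0.31 M
Q = [Tl⁺][Cl⁻] = 9.9×10⁻²
Because Q > Ksp (9.9×10⁻² vs 1.3×10⁻⁴), a precipitate of TlCl forms.

Yes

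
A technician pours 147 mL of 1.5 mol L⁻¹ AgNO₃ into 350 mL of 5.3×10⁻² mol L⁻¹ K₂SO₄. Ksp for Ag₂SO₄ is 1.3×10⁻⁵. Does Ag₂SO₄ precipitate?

After mixing, V = 147 mL + 350 mL = 497 mL.
[Ag⁺] = (1.5)(147)/497 = 0.44 mol L⁻¹
[SO₄²⁻] = (5.3×10⁻²)(350)/497 = 3.7×10⁻² mol L⁻¹
Q = [Ag⁺]^2[SO₄²⁻] = 7.3×10⁻³
Since Q (7.3×10⁻³) exceeds Ksp (1.3×10⁻⁵), Ag₂SO₄ will precipitate.

Yes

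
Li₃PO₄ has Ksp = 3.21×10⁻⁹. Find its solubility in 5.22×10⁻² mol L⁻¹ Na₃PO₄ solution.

Li₃PO₄(s) ⇌ 3 Li⁺(aq) + PO₄³⁻(aq)
The solution already contains PO₄³⁻ at 5.22×10⁻² mol L⁻¹. Let s be the molar solubility of Li₃PO₄.
[PO₄³⁻] ≈ 5.22×10⁻² mol L⁻¹ (common ion dominates); [Li⁺] = 3s.
Ksp = [Li⁺]^3[PO₄³⁻] = (3s)^3(5.22×10⁻²)
(3s)^3 = 3.21×10⁻⁹ / (5.22×10⁻²) = 6.15×10⁻⁸
s = 1.32×10⁻³ mol L⁻¹

1.32×10⁻³ M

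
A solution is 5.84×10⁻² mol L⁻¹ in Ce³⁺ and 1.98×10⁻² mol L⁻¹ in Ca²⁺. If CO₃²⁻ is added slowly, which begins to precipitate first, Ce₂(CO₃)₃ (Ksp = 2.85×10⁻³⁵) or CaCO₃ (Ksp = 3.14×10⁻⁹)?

Ce₂(CO₃)₃

The threshold for precipitation is Q = Ksp.
For Ce₂(CO₃)₃: [CO₃²⁻] = (Ksp/[Ce³⁺]^2)^(1/3) = 2.03×10⁻¹¹ mol L⁻¹
For CaCO₃: [CO₃²⁻] = (Ksp/[Ca²⁺]) = 1.59×10⁻⁷ mol L⁻¹
The smaller threshold [CO₃²⁻] is reached first, so Ce₂(CO₃)₃ precipitates first.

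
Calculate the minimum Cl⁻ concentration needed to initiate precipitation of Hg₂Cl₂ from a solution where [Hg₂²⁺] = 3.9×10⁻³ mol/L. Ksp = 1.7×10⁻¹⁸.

Each salt precipitates once Q = Ksp for that salt.
Hg₂Cl₂(s) ⇌ Hg₂²⁺(aq) + 2 Cl⁻(aq)
Ksp = [Hg₂²⁺][Cl⁻]^2 = [Cl⁻]^2(3.9×10⁻³)
[Cl⁻]^2 = 1.7×10⁻¹⁸ / (3.9×10⁻³) = 4.4×10⁻¹⁶
[Cl⁻] = 2.1×10⁻⁸ mol/L

2.1×10⁻⁸ M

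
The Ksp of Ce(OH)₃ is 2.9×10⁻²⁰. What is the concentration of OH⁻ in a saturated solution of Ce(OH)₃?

1.7×10⁻⁵ M

Ce(OH)₃(s) ⇌ Ce³⁺(aq) + 3 OH⁻(aq)
Call the molar solubility s, so that [Ce³⁺] = s and [OH⁻] = 3s.
Ksp = [Ce³⁺][OH⁻]^3 = s · (3s)^3 = 27s^4 = 2.9×10⁻²⁰
s = 5.7×10⁻⁶ mol L⁻¹
[OH⁻] = 3s = 1.7×10⁻⁵ mol L⁻¹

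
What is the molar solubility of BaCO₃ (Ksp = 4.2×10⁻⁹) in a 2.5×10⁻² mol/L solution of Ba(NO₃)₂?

BaCO₃(s) ⇌ Ba²⁺(aq) + CO₃²⁻(aq)
Let s be the solubility of BaCO₃ here. The common ion gives [Ba²⁺] ≈ 2.5×10⁻² mol/L, and [CO₃²⁻] = s.
Ksp = [Ba²⁺][CO₃²⁻] = (2.5×10⁻²)s
s = 4.2×10⁻⁹ / (2.5×10⁻²) = 1.7×10⁻⁷
s = 1.7×10⁻⁷ mol/L

1.7×10⁻⁷ M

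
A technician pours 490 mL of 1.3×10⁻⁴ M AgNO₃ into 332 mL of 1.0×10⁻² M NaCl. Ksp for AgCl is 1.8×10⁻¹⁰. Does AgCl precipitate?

Yes

The combined volume is 822 mL.
[Ag⁺] = (1.3×10⁻⁴)(490)/822 = 7.7×10⁻⁵ M
[Cl⁻] = (1.0×10⁻²)(332)/822 = 4.0×10⁻³ M
Q = [Ag⁺][Cl⁻] = 3.1×10⁻⁷
Because Q > Ksp (3.1×10⁻⁷ vs 1.8×10⁻¹⁰), a precipitate of AgCl forms.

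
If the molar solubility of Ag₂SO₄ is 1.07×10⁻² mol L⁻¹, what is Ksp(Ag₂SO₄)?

Ag₂SO₄(s) ⇌ 2 Ag⁺(aq) + SO₄²⁻(aq)
Call the molar solubility s, so that [Ag⁺] = 2s and [SO₄²⁻] = s.
Ksp = [Ag⁺]^2[SO₄²⁻] = (2s)^2 · s = 4s^3
Ksp = 4 × (1.07×10⁻²)^3 = 4.90×10⁻⁶

Ksp = 4.90×10⁻⁶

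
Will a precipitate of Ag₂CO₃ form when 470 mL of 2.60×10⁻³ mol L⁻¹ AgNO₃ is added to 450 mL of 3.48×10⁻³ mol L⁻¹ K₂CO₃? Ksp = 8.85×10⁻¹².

Yes

The combined volume is 920 mL.
[Ag⁺] = (2.60×10⁻³)(470)/920 = 1.33×10⁻³ mol L⁻¹
[CO₃²⁻] = (3.48×10⁻³)(450)/920 = 1.70×10⁻³ mol L⁻¹
Q = [Ag⁺]^2[CO₃²⁻] = 3.00×10⁻⁹
Since Q (3.00×10⁻⁹) exceeds Ksp (8.85×10⁻¹²), Ag₂CO₃ will precipitate.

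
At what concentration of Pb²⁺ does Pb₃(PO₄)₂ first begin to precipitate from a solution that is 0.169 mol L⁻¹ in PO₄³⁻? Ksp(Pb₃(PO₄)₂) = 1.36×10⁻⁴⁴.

7.81×10⁻¹⁵ M

Precipitation of each salt begins when its ion product equals Ksp.
Pb₃(PO₄)₂(s) ⇌ 3 Pb²⁺(aq) + 2 PO₄³⁻(aq)
Ksp = [Pb²⁺]^3[PO₄³⁻]^2 = [Pb²⁺]^3(0.169)^2
[Pb²⁺]^3 = 1.36×10⁻⁴⁴ / (0.169)^2 = 4.76×10⁻⁴³
[Pb²⁺] = 7.81×10⁻¹⁵ mol L⁻¹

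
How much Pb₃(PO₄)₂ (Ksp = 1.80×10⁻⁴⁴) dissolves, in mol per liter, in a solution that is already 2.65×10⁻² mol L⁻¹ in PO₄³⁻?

9.83×10⁻¹⁵ M

Pb₃(PO₄)₂(s) ⇌ 3 Pb²⁺(aq) + 2 PO₄³⁻(aq)
PO₄³⁻ is already present at 2.65×10⁻² mol L⁻¹. If s mol/L of Pb₃(PO₄)₂ dissolves, [Pb²⁺] = 3s while [PO₄³⁻] ≈ 2.65×10⁻² mol L⁻¹.
Ksp = [Pb²⁺]^3[PO₄³⁻]^2 = (3s)^3(2.65×10⁻²)^2
(3s)^3 = 1.80×10⁻⁴⁴ / (2.65×10⁻²)^2 = 2.56×10⁻⁴¹
s = 9.83×10⁻¹⁵ mol L⁻¹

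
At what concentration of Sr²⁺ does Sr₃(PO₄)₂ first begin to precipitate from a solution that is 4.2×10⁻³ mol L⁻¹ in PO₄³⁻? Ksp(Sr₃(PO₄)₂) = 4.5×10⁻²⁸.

A salt starts to precipitate once the ion product Q reaches its Ksp.
Sr₃(PO₄)₂(s) ⇌ 3 Sr²⁺(aq) + 2 PO₄³⁻(aq)
Ksp = [Sr²⁺]^3[PO₄³⁻]^2 = [Sr²⁺]^3(4.2×10⁻³)^2
[Sr²⁺]^3 = 4.5×10⁻²⁸ / (4.2×10⁻³)^2 = 2.6×10⁻²³
[Sr²⁺] = 2.9×10⁻⁸ mol L⁻¹

2.9×10⁻⁸ M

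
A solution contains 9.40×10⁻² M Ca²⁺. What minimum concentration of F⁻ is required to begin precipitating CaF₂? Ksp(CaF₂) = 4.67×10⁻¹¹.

Each salt precipitates once Q = Ksp for that salt.
CaF₂(s) ⇌ Ca²⁺(aq) + 2 F⁻(aq)
Ksp = [Ca²⁺][F⁻]^2 = [F⁻]^2(9.40×10⁻²)
[F⁻]^2 = 4.67×10⁻¹¹ / (9.40×10⁻²) = 4.97×10⁻¹⁰
[F⁻] = 2.23×10⁻⁵ M

2.23×10⁻⁵ M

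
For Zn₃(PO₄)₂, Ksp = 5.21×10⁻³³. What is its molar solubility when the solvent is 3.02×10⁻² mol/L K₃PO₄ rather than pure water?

5.96×10⁻¹¹ M

Zn₃(PO₄)₂(s) ⇌ 3 Zn²⁺(aq) + 2 PO₄³⁻(aq)
The solution already contains PO₄³⁻ at 3.02×10⁻² mol/L. Let s be the molar solubility of Zn₃(PO₄)₂.
[PO₄³⁻] ≈ 3.02×10⁻² mol/L (common ion dominates); [Zn²⁺] = 3s.
Ksp = [Zn²⁺]^3[PO₄³⁻]^2 = (3s)^3(3.02×10⁻²)^2
(3s)^3 = 5.21×10⁻³³ / (3.02×10⁻²)^2 = 5.71×10⁻³⁰
s = 5.96×10⁻¹¹ mol/L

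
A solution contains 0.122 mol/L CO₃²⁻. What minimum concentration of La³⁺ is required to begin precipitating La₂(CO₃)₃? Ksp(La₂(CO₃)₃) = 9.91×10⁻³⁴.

Each salt precipitates once Q = Ksp for that salt.
La₂(CO₃)₃(s) ⇌ 2 La³⁺(aq) + 3 CO₃²⁻(aq)
Ksp = [La³⁺]^2[CO₃²⁻]^3 = [La³⁺]^2(0.122)^3
[La³⁺]^2 = 9.91×10⁻³⁴ / (0.122)^3 = 5.46×10⁻³¹
[La³⁺] = 7.39×10⁻¹⁶ mol/L

7.39×10⁻¹⁶ M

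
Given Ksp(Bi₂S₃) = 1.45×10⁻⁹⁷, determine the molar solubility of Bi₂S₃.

Bi₂S₃(s) ⇌ 2 Bi³⁺(aq) + 3 S²⁻(aq)
For each mole of Bi₂S₃ that dissolves per liter, [Bi³⁺] = 2s and [S²⁻] = 3s; let s denote this solubility.
Ksp = [Bi³⁺]^2[S²⁻]^3 = (2s)^2 · (3s)^3 = 108s^5
108s^5 = 1.45×10⁻⁹⁷  ⇒  s^5 = 1.34×10⁻⁹⁹
s = (1.34×10⁻⁹⁹)^(1/5) = 1.68×10⁻²⁰ M

1.68×10⁻²⁰ M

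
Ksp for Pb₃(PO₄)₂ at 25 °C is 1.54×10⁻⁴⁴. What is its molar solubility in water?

Pb₃(PO₄)₂(s) ⇌ 3 Pb²⁺(aq) + 2 PO₄³⁻(aq)
For each mole of Pb₃(PO₄)₂ that dissolves per liter, [Pb²⁺] = 3s and [PO₄³⁻] = 2s; let s denote this solubility.
Ksp = [Pb²⁺]^3[PO₄³⁻]^2 = (3s)^3 · (2s)^2 = 108s^5
108s^5 = 1.54×10⁻⁴⁴  ⇒  s^5 = 1.43×10⁻⁴⁶
Taking the 5th root, s = 6.77×10⁻¹⁰ mol L⁻¹.

6.77×10⁻¹⁰ M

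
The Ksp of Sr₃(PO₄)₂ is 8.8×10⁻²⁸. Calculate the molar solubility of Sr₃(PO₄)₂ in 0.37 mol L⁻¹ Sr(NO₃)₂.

6.6×10⁻¹⁴ M

Sr₃(PO₄)₂(s) ⇌ 3 Sr²⁺(aq) + 2 PO₄³⁻(aq)
Let s be the solubility of Sr₃(PO₄)₂ here. The common ion gives [Sr²⁺] ≈ 0.37 mol L⁻¹, and [PO₄³⁻] = 2s.
Ksp = [Sr²⁺]^3[PO₄³⁻]^2 = (0.37)^3(2s)^2
(2s)^2 = 8.8×10⁻²⁸ / (0.37)^3 = 1.7×10⁻²⁶
s = 6.6×10⁻¹⁴ mol L⁻¹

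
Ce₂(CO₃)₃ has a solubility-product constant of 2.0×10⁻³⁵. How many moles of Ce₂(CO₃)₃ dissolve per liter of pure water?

Ce₂(CO₃)₃(s) ⇌ 2 Ce³⁺(aq) + 3 CO₃²⁻(aq)
Let s be the molar solubility. Then [Ce³⁺] = 2s and [CO₃²⁻] = 3s.
Ksp = [Ce³⁺]^2[CO₃²⁻]^3 = (2s)^2 · (3s)^3 = 108s^5
108s^5 = 2.0×10⁻³⁵  ⇒  s^5 = 1.9×10⁻³⁷
Taking the 5th root, s = 4.5×10⁻⁸ mol L⁻¹.

4.5×10⁻⁸ M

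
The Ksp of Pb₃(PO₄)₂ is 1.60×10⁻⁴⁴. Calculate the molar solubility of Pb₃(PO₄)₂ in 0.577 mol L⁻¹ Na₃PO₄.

Pb₃(PO₄)₂(s) ⇌ 3 Pb²⁺(aq) + 2 PO₄³⁻(aq)
Let s be the solubility of Pb₃(PO₄)₂ here. The common ion gives [PO₄³⁻] ≈ 0.577 mol L⁻¹, and [Pb²⁺] = 3s.
Ksp = [Pb²⁺]^3[PO₄³⁻]^2 = (3s)^3(0.577)^2
(3s)^3 = 1.60×10⁻⁴⁴ / (0.577)^2 = 4.81×10⁻⁴⁴
s = 1.21×10⁻¹⁵ mol L⁻¹

1.21×10⁻¹⁵ M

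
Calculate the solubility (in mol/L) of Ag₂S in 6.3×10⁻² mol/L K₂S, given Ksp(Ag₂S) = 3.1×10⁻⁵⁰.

Ag₂S(s) ⇌ 2 Ag⁺(aq) + S²⁻(aq)
The solution already contains S²⁻ at 6.3×10⁻² mol/L. Let s be the molar solubility of Ag₂S.
[S²⁻] ≈ 6.3×10⁻² mol/L (common ion dominates); [Ag⁺] = 2s.
Ksp = [Ag⁺]^2[S²⁻] = (2s)^2(6.3×10⁻²)
(2s)^2 = 3.1×10⁻⁵⁰ / (6.3×10⁻²) = 4.9×10⁻⁴⁹
s = 3.5×10⁻²⁵ mol/L

3.5×10⁻²⁵ M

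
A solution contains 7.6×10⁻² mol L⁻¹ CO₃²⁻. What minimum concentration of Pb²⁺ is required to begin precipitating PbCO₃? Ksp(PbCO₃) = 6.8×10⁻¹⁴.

Each salt precipitates once Q = Ksp for that salt.
PbCO₃(s) ⇌ Pb²⁺(aq) + CO₃²⁻(aq)
Ksp = [Pb²⁺][CO₃²⁻] = [Pb²⁺](7.6×10⁻²)
[Pb²⁺] = 6.8×10⁻¹⁴ / (7.6×10⁻²) = 8.9×10⁻¹³
[Pb²⁺] = 8.9×10⁻¹³ mol L⁻¹

8.9×10⁻¹³ M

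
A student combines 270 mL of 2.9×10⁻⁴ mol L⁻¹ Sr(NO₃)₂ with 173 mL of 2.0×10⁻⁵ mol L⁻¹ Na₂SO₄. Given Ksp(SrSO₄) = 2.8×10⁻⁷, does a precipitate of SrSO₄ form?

Total volume after mixing = 270 + 173 = 443 mL.
[Sr²⁺] = (2.9×10⁻⁴)(270)/443 = 1.8×10⁻⁴ mol L⁻¹
[SO₄²⁻] = (2.0×10⁻⁵)(173)/443 = 7.8×10⁻⁶ mol L⁻¹
Q = [Sr²⁺][SO₄²⁻] = 1.4×10⁻⁹
Q < Ksp (1.4×10⁻⁹ vs 2.8×10⁻⁷); the solution remains unsaturated and no precipitate forms.

No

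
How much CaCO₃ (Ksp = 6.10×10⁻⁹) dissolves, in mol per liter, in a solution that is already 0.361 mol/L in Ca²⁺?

1.69×10⁻⁸ M

CaCO₃(s) ⇌ Ca²⁺(aq) + CO₃²⁻(aq)
Let s be the solubility of CaCO₃ here. The common ion gives [Ca²⁺] ≈ 0.361 mol/L, and [CO₃²⁻] = s.
Ksp = [Ca²⁺][CO₃²⁻] = (0.361)s
s = 6.10×10⁻⁹ / (0.361) = 1.69×10⁻⁸
s = 1.69×10⁻⁸ mol/L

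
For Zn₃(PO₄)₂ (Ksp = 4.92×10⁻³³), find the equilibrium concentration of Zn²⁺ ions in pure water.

Zn₃(PO₄)₂(s) ⇌ 3 Zn²⁺(aq) + 2 PO₄³⁻(aq)
For each mole of Zn₃(PO₄)₂ that dissolves per liter, [Zn²⁺] = 3s and [PO₄³⁻] = 2s; let s denote this solubility.
Ksp = [Zn²⁺]^3[PO₄³⁻]^2 = (3s)^3 · (2s)^2 = 108s^5 = 4.92×10⁻³³
s = 1.35×10⁻⁷ M
[Zn²⁺] = 3s = 4.06×10⁻⁷ M

4.06×10⁻⁷ M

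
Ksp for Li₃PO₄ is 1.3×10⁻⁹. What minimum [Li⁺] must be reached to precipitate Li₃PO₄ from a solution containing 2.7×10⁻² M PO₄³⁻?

3.6×10⁻³ M

Precipitation begins when Q = Ksp.
Li₃PO₄(s) ⇌ 3 Li⁺(aq) + PO₄³⁻(aq)
Ksp = [Li⁺]^3[PO₄³⁻] = [Li⁺]^3(2.7×10⁻²)
[Li⁺]^3 = 1.3×10⁻⁹ / (2.7×10⁻²) = 4.8×10⁻⁸
[Li⁺] = 3.6×10⁻³ M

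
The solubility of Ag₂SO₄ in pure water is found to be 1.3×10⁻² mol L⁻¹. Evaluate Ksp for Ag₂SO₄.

Ksp = 8.8×10⁻⁶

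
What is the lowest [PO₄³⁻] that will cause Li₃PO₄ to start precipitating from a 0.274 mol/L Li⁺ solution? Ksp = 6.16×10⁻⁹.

2.99×10⁻⁷ M

The threshold for precipitation is Q = Ksp.
Li₃PO₄(s) ⇌ 3 Li⁺(aq) + PO₄³⁻(aq)
Ksp = [Li⁺]^3[PO₄³⁻] = [PO₄³⁻](0.274)^3
[PO₄³⁻] = 6.16×10⁻⁹ / (0.274)^3 = 2.99×10⁻⁷
[PO₄³⁻] = 2.99×10⁻⁷ mol/L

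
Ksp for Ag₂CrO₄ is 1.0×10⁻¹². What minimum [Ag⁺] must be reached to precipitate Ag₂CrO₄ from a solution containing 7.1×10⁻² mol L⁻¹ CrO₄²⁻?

Precipitation begins when Q = Ksp.
Ag₂CrO₄(s) ⇌ 2 Ag⁺(aq) + CrO₄²⁻(aq)
Ksp = [Ag⁺]^2[CrO₄²⁻] = [Ag⁺]^2(7.1×10⁻²)
[Ag⁺]^2 = 1.0×10⁻¹² / (7.1×10⁻²) = 1.4×10⁻¹¹
[Ag⁺] = 3.8×10⁻⁶ mol L⁻¹

3.8×10⁻⁶ M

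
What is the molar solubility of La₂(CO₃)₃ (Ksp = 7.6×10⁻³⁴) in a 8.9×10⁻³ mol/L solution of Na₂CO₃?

La₂(CO₃)₃(s) ⇌ 2 La³⁺(aq) + 3 CO₃²⁻(aq)
Let s be the solubility of La₂(CO₃)₃ here. The common ion gives [CO₃²⁻] ≈ 8.9×10⁻³ mol/L, and [La³⁺] = 2s.
Ksp = [La³⁺]^2[CO₃²⁻]^3 = (2s)^2(8.9×10⁻³)^3
(2s)^2 = 7.6×10⁻³⁴ / (8.9×10⁻³)^3 = 1.1×10⁻²⁷
s = 1.6×10⁻¹⁴ mol/L

1.6×10⁻¹⁴ M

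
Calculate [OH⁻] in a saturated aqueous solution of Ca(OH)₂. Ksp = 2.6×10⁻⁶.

1.7×10⁻² M

Ca(OH)₂(s) ⇌ Ca²⁺(aq) + 2 OH⁻(aq)
If s mol/L of Ca(OH)₂ dissolves, [Ca²⁺] = s and [OH⁻] = 2s.
Ksp = [Ca²⁺][OH⁻]^2 = s · (2s)^2 = 4s^3 = 2.6×10⁻⁶
s = 8.7×10⁻³ mol L⁻¹
[OH⁻] = 2s = 1.7×10⁻² mol L⁻¹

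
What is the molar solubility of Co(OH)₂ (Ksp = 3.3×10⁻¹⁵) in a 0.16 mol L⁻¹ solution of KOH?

1.3×10⁻¹³ M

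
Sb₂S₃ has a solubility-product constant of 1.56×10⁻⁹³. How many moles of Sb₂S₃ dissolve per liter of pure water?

Sb₂S₃(s) ⇌ 2 Sb³⁺(aq) + 3 S²⁻(aq)
With molar solubility s: [Sb³⁺] = 2s, [S²⁻] = 3s.
Ksp = [Sb³⁺]^2[S²⁻]^3 = (2s)^2 · (3s)^3 = 108s^5
108s^5 = 1.56×10⁻⁹³  ⇒  s^5 = 1.44×10⁻⁹⁵
Taking the 5th root, s = 1.08×10⁻¹⁹ M.

1.08×10⁻¹⁹ M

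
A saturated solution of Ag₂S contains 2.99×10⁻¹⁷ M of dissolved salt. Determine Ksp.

Ksp = 1.07×10⁻⁴⁹

Ag₂S(s) ⇌ 2 Ag⁺(aq) + S²⁻(aq)
For each mole of Ag₂S that dissolves per liter, [Ag⁺] = 2s and [S²⁻] = s; let s denote this solubility.
Ksp = [Ag⁺]^2[S²⁻] = (2s)^2 · s = 4s^3
Ksp = 4 × (2.99×10⁻¹⁷)^3 = 1.07×10⁻⁴⁹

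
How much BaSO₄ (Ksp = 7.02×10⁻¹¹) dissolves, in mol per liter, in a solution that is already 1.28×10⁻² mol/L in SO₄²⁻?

BaSO₄(s) ⇌ Ba²⁺(aq) + SO₄²⁻(aq)
SO₄²⁻ is already present at 1.28×10⁻² mol/L. If s mol/L of BaSO₄ dissolves, [Ba²⁺] = s while [SO₄²⁻] ≈ 1.28×10⁻² mol/L.
Ksp = [Ba²⁺][SO₄²⁻] = s(1.28×10⁻²)
s = 7.02×10⁻¹¹ / (1.28×10⁻²) = 5.48×10⁻⁹
s = 5.48×10⁻⁹ mol/L

5.48×10⁻⁹ M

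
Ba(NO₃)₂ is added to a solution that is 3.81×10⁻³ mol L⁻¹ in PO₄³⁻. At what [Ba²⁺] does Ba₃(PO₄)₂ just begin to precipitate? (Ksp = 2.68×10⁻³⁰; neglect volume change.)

5.69×10⁻⁹ M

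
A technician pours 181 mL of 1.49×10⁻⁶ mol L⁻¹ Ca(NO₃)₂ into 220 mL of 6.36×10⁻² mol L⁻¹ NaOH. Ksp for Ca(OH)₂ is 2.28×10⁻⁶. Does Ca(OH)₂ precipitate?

Total volume after mixing = 181 + 220 = 401 mL.
[Ca²⁺] = (1.49×10⁻⁶)(181)/401 = 6.73×10⁻⁷ mol L⁻¹
[OH⁻] = (6.36×10⁻²)(220)/401 = 3.49×10⁻² mol L⁻¹
Q = [Ca²⁺][OH⁻]^2 = 8.19×10⁻¹⁰
Since Q (8.19×10⁻¹⁰) is less than Ksp (2.28×10⁻⁶), no Ca(OH)₂ precipitates.

No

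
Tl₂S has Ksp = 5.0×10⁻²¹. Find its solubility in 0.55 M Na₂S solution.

Tl₂S(s) ⇌ 2 Tl⁺(aq) + S²⁻(aq)
S²⁻ is already present at 0.55 M. If s mol/L of Tl₂S dissolves, [Tl⁺] = 2s while [S²⁻] ≈ 0.55 M.
Ksp = [Tl⁺]^2[S²⁻] = (2s)^2(0.55)
(2s)^2 = 5.0×10⁻²¹ / (0.55) = 9.1×10⁻²¹
s = 4.8×10⁻¹¹ M

4.8×10⁻¹¹ M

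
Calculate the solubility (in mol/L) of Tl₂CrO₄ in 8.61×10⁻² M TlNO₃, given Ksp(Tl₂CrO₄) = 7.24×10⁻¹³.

9.77×10⁻¹¹ M

Tl₂CrO₄(s) ⇌ 2 Tl⁺(aq) + CrO₄²⁻(aq)
With Tl⁺ already at 8.61×10⁻² M and s small, take [Tl⁺] ≈ 8.61×10⁻² M and [CrO₄²⁻] = s.
Ksp = [Tl⁺]^2[CrO₄²⁻] = (8.61×10⁻²)^2s
s = 7.24×10⁻¹³ / (8.61×10⁻²)^2 = 9.77×10⁻¹¹
s = 9.77×10⁻¹¹ M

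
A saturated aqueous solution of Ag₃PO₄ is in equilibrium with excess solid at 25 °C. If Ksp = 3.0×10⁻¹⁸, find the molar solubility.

Ag₃PO₄(s) ⇌ 3 Ag⁺(aq) + PO₄³⁻(aq)
Call the molar solubility s, so that [Ag⁺] = 3s and [PO₄³⁻] = s.
Ksp = [Ag⁺]^3[PO₄³⁻] = (3s)^3 · s = 27s^4
27s^4 = 3.0×10⁻¹⁸  ⇒  s^4 = 1.1×10⁻¹⁹
Taking the 4th root, s = 1.8×10⁻⁵ M.

1.8×10⁻⁵ M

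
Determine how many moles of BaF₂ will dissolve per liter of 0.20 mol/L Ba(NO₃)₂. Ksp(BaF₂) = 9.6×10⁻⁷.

BaF₂(s) ⇌ Ba²⁺(aq) + 2 F⁻(aq)
The solution already contains Ba²⁺ at 0.20 mol/L. Let s be the molar solubility of BaF₂.
[Ba²⁺] ≈ 0.20 mol/L (common ion dominates); [F⁻] = 2s.
Ksp = [Ba²⁺][F⁻]^2 = (0.20)(2s)^2
(2s)^2 = 9.6×10⁻⁷ / (0.20) = 4.8×10⁻⁶
s = 1.1×10⁻³ mol/L

1.1×10⁻³ M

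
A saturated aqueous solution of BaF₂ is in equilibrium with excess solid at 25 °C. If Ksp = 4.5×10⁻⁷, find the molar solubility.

BaF₂(s) ⇌ Ba²⁺(aq) + 2 F⁻(aq)
Call the molar solubility s, so that [Ba²⁺] = s and [F⁻] = 2s.
Ksp = [Ba²⁺][F⁻]^2 = s · (2s)^2 = 4s^3
4s^3 = 4.5×10⁻⁷  ⇒  s^3 = 1.1×10⁻⁷
s = 4.8×10⁻³ mol L⁻¹

4.8×10⁻³ M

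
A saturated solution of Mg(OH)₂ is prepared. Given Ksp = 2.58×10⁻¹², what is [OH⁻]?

1.73×10⁻⁴ M

Mg(OH)₂(s) ⇌ Mg²⁺(aq) + 2 OH⁻(aq)
With molar solubility s: [Mg²⁺] = s, [OH⁻] = 2s.
Ksp = [Mg²⁺][OH⁻]^2 = s · (2s)^2 = 4s^3 = 2.58×10⁻¹²
s = 8.64×10⁻⁵ mol/L
[OH⁻] = 2s = 1.73×10⁻⁴ mol/L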